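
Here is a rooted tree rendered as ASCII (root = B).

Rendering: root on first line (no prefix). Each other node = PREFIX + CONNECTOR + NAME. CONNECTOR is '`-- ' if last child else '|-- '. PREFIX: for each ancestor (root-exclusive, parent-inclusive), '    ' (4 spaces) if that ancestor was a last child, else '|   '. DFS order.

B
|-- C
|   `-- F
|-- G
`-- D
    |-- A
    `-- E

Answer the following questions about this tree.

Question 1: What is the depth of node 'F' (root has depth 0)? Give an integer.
Answer: 2

Derivation:
Path from root to F: B -> C -> F
Depth = number of edges = 2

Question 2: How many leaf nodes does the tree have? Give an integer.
Answer: 4

Derivation:
Leaves (nodes with no children): A, E, F, G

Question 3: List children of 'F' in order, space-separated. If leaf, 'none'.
Node F's children (from adjacency): (leaf)

Answer: none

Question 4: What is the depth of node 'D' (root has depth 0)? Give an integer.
Answer: 1

Derivation:
Path from root to D: B -> D
Depth = number of edges = 1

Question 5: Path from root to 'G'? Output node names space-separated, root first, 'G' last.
Walk down from root: B -> G

Answer: B G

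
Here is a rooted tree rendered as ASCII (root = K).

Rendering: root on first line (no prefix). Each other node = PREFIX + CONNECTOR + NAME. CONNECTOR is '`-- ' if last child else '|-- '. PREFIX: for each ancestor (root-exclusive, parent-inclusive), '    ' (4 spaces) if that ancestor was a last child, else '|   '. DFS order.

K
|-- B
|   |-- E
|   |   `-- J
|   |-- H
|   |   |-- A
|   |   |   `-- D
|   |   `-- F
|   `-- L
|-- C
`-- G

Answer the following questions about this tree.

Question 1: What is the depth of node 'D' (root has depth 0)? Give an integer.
Path from root to D: K -> B -> H -> A -> D
Depth = number of edges = 4

Answer: 4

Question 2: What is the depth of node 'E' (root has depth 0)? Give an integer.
Path from root to E: K -> B -> E
Depth = number of edges = 2

Answer: 2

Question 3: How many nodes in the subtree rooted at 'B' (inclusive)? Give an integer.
Subtree rooted at B contains: A, B, D, E, F, H, J, L
Count = 8

Answer: 8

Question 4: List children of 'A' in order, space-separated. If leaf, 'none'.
Answer: D

Derivation:
Node A's children (from adjacency): D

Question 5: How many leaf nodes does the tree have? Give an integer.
Leaves (nodes with no children): C, D, F, G, J, L

Answer: 6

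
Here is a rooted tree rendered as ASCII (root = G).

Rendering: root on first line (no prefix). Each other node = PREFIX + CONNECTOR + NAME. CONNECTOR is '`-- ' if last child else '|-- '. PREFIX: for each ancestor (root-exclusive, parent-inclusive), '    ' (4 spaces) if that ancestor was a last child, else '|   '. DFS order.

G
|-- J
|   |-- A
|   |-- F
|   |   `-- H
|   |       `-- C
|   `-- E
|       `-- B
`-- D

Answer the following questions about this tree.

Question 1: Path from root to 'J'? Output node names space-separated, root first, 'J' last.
Answer: G J

Derivation:
Walk down from root: G -> J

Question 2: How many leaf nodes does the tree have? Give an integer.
Answer: 4

Derivation:
Leaves (nodes with no children): A, B, C, D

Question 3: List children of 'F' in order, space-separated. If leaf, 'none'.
Answer: H

Derivation:
Node F's children (from adjacency): H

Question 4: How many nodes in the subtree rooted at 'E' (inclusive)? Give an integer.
Subtree rooted at E contains: B, E
Count = 2

Answer: 2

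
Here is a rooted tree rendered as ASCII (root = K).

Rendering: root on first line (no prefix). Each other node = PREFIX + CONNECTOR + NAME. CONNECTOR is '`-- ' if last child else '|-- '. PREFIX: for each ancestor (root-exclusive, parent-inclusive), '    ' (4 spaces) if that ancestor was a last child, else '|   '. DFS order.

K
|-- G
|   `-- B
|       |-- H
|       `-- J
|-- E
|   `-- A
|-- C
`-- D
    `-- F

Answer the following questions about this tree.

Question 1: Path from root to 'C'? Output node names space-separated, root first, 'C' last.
Walk down from root: K -> C

Answer: K C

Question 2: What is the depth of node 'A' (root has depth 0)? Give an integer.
Answer: 2

Derivation:
Path from root to A: K -> E -> A
Depth = number of edges = 2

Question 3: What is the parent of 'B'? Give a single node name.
Scan adjacency: B appears as child of G

Answer: G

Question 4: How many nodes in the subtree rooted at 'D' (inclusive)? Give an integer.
Subtree rooted at D contains: D, F
Count = 2

Answer: 2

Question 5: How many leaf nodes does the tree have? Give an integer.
Leaves (nodes with no children): A, C, F, H, J

Answer: 5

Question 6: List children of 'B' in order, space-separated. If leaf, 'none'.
Node B's children (from adjacency): H, J

Answer: H J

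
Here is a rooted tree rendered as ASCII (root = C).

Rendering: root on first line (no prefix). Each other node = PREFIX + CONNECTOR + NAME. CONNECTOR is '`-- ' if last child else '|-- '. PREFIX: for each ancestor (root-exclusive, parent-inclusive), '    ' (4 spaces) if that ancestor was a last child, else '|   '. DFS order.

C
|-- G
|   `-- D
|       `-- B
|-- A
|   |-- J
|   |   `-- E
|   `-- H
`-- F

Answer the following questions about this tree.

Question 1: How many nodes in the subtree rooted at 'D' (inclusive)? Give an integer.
Answer: 2

Derivation:
Subtree rooted at D contains: B, D
Count = 2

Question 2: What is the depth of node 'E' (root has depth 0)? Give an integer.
Path from root to E: C -> A -> J -> E
Depth = number of edges = 3

Answer: 3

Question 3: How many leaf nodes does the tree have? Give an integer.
Leaves (nodes with no children): B, E, F, H

Answer: 4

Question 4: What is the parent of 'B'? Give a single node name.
Answer: D

Derivation:
Scan adjacency: B appears as child of D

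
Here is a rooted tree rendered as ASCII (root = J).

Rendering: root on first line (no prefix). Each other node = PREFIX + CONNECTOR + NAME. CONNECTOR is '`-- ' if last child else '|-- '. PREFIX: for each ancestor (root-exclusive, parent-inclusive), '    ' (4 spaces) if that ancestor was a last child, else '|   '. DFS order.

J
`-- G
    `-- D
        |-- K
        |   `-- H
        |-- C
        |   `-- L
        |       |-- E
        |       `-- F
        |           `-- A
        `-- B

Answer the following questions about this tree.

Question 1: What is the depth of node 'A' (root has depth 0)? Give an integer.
Answer: 6

Derivation:
Path from root to A: J -> G -> D -> C -> L -> F -> A
Depth = number of edges = 6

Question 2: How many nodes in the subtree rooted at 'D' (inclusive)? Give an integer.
Answer: 9

Derivation:
Subtree rooted at D contains: A, B, C, D, E, F, H, K, L
Count = 9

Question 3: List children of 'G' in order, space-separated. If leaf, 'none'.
Node G's children (from adjacency): D

Answer: D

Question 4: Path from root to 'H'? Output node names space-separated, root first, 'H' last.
Answer: J G D K H

Derivation:
Walk down from root: J -> G -> D -> K -> H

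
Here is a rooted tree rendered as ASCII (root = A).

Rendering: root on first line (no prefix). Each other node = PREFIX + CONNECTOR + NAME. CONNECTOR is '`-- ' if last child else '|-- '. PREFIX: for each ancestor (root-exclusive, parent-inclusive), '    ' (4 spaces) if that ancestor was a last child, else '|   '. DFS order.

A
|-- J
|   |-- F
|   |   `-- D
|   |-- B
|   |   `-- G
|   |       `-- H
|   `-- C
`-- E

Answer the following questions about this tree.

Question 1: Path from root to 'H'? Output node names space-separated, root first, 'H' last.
Answer: A J B G H

Derivation:
Walk down from root: A -> J -> B -> G -> H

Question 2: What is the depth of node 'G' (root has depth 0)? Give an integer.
Path from root to G: A -> J -> B -> G
Depth = number of edges = 3

Answer: 3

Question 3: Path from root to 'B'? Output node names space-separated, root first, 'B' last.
Answer: A J B

Derivation:
Walk down from root: A -> J -> B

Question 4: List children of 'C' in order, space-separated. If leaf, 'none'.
Node C's children (from adjacency): (leaf)

Answer: none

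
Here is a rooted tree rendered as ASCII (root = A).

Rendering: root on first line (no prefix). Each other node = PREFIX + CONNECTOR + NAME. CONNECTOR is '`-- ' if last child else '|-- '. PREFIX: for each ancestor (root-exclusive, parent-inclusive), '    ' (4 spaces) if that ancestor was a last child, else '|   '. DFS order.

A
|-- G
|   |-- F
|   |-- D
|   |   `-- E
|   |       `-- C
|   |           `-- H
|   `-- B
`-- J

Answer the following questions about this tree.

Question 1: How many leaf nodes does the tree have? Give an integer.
Leaves (nodes with no children): B, F, H, J

Answer: 4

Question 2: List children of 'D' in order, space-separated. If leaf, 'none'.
Answer: E

Derivation:
Node D's children (from adjacency): E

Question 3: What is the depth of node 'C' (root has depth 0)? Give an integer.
Answer: 4

Derivation:
Path from root to C: A -> G -> D -> E -> C
Depth = number of edges = 4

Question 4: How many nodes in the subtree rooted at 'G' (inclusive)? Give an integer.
Subtree rooted at G contains: B, C, D, E, F, G, H
Count = 7

Answer: 7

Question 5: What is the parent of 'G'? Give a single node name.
Scan adjacency: G appears as child of A

Answer: A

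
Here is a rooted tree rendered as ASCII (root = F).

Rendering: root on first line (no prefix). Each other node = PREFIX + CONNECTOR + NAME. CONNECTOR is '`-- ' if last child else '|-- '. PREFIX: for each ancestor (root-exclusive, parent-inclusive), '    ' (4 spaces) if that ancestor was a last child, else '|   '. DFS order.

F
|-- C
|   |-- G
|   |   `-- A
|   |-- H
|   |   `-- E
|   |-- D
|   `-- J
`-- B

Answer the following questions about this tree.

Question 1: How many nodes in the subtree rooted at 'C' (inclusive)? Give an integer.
Subtree rooted at C contains: A, C, D, E, G, H, J
Count = 7

Answer: 7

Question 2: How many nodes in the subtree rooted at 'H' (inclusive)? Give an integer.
Answer: 2

Derivation:
Subtree rooted at H contains: E, H
Count = 2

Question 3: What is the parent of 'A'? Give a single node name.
Scan adjacency: A appears as child of G

Answer: G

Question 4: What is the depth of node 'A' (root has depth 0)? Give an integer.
Answer: 3

Derivation:
Path from root to A: F -> C -> G -> A
Depth = number of edges = 3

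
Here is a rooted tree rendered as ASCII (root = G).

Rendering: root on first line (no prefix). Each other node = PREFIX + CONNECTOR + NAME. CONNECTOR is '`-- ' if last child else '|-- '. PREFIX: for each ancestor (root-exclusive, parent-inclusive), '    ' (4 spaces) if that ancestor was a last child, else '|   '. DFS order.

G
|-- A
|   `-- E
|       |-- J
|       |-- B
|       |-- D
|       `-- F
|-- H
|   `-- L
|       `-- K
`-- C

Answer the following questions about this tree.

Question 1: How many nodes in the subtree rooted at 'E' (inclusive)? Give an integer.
Subtree rooted at E contains: B, D, E, F, J
Count = 5

Answer: 5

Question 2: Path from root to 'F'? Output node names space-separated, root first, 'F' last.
Walk down from root: G -> A -> E -> F

Answer: G A E F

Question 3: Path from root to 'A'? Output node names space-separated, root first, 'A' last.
Walk down from root: G -> A

Answer: G A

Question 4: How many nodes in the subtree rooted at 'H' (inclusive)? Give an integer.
Answer: 3

Derivation:
Subtree rooted at H contains: H, K, L
Count = 3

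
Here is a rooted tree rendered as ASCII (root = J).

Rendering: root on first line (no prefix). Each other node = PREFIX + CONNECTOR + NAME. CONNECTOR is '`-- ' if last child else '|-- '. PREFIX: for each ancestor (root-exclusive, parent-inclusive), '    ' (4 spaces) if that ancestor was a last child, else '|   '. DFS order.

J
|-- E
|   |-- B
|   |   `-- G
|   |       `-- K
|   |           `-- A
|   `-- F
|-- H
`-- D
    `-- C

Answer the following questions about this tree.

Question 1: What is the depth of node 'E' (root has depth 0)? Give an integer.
Answer: 1

Derivation:
Path from root to E: J -> E
Depth = number of edges = 1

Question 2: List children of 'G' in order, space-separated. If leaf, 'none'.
Node G's children (from adjacency): K

Answer: K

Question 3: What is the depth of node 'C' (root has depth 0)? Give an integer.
Path from root to C: J -> D -> C
Depth = number of edges = 2

Answer: 2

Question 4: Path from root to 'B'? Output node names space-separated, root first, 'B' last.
Answer: J E B

Derivation:
Walk down from root: J -> E -> B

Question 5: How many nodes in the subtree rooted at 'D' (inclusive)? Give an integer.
Answer: 2

Derivation:
Subtree rooted at D contains: C, D
Count = 2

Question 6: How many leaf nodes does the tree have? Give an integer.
Leaves (nodes with no children): A, C, F, H

Answer: 4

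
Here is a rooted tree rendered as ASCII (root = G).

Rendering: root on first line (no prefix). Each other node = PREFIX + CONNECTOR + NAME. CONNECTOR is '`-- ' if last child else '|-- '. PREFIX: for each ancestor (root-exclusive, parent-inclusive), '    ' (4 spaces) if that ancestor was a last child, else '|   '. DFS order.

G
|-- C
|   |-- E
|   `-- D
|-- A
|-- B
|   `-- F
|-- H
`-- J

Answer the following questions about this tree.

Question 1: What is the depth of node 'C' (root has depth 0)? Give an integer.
Answer: 1

Derivation:
Path from root to C: G -> C
Depth = number of edges = 1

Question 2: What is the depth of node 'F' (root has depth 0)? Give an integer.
Path from root to F: G -> B -> F
Depth = number of edges = 2

Answer: 2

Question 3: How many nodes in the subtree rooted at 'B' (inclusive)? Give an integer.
Answer: 2

Derivation:
Subtree rooted at B contains: B, F
Count = 2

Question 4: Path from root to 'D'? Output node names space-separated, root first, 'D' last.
Walk down from root: G -> C -> D

Answer: G C D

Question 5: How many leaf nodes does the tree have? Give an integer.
Leaves (nodes with no children): A, D, E, F, H, J

Answer: 6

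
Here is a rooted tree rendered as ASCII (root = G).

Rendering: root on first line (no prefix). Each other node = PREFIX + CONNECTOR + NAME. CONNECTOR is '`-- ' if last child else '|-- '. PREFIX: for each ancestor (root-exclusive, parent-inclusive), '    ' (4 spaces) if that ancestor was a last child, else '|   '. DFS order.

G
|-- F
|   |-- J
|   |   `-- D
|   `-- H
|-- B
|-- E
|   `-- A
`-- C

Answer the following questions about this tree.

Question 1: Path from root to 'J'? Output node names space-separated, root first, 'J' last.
Walk down from root: G -> F -> J

Answer: G F J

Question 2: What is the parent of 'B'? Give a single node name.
Answer: G

Derivation:
Scan adjacency: B appears as child of G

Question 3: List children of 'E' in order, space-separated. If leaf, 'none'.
Answer: A

Derivation:
Node E's children (from adjacency): A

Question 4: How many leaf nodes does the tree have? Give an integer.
Answer: 5

Derivation:
Leaves (nodes with no children): A, B, C, D, H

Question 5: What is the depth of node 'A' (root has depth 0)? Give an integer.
Path from root to A: G -> E -> A
Depth = number of edges = 2

Answer: 2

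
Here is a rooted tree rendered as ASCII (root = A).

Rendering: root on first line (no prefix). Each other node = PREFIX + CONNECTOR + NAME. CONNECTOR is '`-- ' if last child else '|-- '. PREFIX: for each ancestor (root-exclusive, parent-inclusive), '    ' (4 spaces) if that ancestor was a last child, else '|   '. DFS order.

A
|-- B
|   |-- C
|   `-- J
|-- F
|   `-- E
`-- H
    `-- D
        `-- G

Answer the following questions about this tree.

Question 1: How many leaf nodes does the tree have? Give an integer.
Answer: 4

Derivation:
Leaves (nodes with no children): C, E, G, J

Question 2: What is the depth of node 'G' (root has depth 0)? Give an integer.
Answer: 3

Derivation:
Path from root to G: A -> H -> D -> G
Depth = number of edges = 3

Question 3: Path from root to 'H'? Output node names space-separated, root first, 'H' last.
Answer: A H

Derivation:
Walk down from root: A -> H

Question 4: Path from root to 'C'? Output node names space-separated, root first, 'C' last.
Answer: A B C

Derivation:
Walk down from root: A -> B -> C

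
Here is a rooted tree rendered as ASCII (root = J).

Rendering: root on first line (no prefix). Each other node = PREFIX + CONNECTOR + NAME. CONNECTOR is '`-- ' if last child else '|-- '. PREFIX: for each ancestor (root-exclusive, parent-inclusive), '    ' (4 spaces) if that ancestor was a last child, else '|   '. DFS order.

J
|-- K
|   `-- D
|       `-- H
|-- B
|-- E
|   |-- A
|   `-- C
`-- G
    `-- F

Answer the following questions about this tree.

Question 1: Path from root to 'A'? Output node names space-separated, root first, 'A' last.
Answer: J E A

Derivation:
Walk down from root: J -> E -> A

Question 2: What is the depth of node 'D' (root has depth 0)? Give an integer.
Path from root to D: J -> K -> D
Depth = number of edges = 2

Answer: 2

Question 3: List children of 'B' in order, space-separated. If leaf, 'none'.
Answer: none

Derivation:
Node B's children (from adjacency): (leaf)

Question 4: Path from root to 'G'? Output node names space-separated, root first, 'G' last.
Walk down from root: J -> G

Answer: J G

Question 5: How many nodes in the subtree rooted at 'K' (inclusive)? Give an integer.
Answer: 3

Derivation:
Subtree rooted at K contains: D, H, K
Count = 3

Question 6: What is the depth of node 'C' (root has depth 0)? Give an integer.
Answer: 2

Derivation:
Path from root to C: J -> E -> C
Depth = number of edges = 2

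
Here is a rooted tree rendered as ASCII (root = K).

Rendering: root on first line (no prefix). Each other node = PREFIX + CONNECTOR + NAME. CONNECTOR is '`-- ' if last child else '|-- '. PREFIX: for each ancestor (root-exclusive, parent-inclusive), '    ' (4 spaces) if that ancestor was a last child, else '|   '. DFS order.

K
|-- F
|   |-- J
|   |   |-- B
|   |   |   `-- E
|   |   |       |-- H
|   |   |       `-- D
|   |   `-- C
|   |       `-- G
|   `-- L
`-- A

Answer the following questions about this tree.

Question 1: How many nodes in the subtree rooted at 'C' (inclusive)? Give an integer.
Answer: 2

Derivation:
Subtree rooted at C contains: C, G
Count = 2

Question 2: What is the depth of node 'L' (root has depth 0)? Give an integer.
Answer: 2

Derivation:
Path from root to L: K -> F -> L
Depth = number of edges = 2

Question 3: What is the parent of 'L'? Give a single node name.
Scan adjacency: L appears as child of F

Answer: F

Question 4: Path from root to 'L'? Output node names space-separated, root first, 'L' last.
Walk down from root: K -> F -> L

Answer: K F L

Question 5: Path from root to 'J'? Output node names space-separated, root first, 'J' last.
Answer: K F J

Derivation:
Walk down from root: K -> F -> J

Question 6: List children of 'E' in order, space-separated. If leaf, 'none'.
Node E's children (from adjacency): H, D

Answer: H D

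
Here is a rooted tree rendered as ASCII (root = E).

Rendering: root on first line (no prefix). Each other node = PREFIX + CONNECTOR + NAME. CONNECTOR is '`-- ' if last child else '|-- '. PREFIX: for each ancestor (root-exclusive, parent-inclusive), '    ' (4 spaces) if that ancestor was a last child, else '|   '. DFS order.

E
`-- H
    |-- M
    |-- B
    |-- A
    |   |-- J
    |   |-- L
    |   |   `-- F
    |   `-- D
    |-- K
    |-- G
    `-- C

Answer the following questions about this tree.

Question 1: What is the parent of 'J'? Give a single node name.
Answer: A

Derivation:
Scan adjacency: J appears as child of A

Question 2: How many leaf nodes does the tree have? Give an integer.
Leaves (nodes with no children): B, C, D, F, G, J, K, M

Answer: 8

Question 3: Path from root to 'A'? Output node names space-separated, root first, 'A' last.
Answer: E H A

Derivation:
Walk down from root: E -> H -> A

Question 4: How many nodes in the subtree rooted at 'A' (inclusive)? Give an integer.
Subtree rooted at A contains: A, D, F, J, L
Count = 5

Answer: 5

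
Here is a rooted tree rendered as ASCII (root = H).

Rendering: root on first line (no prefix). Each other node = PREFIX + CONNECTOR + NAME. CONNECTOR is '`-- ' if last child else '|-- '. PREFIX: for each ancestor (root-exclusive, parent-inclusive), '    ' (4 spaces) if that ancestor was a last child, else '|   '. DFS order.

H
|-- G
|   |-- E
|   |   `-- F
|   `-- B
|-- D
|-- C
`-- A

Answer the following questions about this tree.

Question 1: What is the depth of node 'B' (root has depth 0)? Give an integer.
Answer: 2

Derivation:
Path from root to B: H -> G -> B
Depth = number of edges = 2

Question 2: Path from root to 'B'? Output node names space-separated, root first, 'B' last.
Walk down from root: H -> G -> B

Answer: H G B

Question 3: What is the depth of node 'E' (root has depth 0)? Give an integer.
Path from root to E: H -> G -> E
Depth = number of edges = 2

Answer: 2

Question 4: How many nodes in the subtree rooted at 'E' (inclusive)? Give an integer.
Subtree rooted at E contains: E, F
Count = 2

Answer: 2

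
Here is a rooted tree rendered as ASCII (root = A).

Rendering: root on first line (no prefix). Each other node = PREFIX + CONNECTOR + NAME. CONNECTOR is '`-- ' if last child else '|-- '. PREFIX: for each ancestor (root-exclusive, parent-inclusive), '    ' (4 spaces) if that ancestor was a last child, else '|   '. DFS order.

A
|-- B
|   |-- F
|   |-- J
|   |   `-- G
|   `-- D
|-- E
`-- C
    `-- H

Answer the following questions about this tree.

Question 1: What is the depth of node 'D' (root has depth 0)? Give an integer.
Path from root to D: A -> B -> D
Depth = number of edges = 2

Answer: 2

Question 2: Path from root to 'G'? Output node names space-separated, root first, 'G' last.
Answer: A B J G

Derivation:
Walk down from root: A -> B -> J -> G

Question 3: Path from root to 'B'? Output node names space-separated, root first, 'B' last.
Walk down from root: A -> B

Answer: A B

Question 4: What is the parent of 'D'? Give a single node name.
Answer: B

Derivation:
Scan adjacency: D appears as child of B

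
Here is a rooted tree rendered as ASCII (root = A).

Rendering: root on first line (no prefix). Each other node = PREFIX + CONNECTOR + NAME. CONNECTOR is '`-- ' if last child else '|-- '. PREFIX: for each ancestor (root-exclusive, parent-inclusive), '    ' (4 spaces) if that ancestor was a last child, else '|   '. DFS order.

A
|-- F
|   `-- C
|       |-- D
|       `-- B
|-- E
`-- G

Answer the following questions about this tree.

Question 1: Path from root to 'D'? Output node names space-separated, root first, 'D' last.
Answer: A F C D

Derivation:
Walk down from root: A -> F -> C -> D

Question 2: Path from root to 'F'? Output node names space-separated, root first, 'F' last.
Walk down from root: A -> F

Answer: A F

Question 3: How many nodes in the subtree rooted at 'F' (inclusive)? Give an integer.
Subtree rooted at F contains: B, C, D, F
Count = 4

Answer: 4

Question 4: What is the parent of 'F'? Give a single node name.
Answer: A

Derivation:
Scan adjacency: F appears as child of A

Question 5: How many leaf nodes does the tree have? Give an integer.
Leaves (nodes with no children): B, D, E, G

Answer: 4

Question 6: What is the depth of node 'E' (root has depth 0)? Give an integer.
Answer: 1

Derivation:
Path from root to E: A -> E
Depth = number of edges = 1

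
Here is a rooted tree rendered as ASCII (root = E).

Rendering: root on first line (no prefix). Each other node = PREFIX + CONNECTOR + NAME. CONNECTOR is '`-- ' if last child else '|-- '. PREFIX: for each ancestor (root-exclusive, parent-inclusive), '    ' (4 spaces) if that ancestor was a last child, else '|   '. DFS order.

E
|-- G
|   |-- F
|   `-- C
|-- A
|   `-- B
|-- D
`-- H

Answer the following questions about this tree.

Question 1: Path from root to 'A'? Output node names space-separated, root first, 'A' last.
Answer: E A

Derivation:
Walk down from root: E -> A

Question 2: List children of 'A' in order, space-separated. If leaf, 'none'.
Node A's children (from adjacency): B

Answer: B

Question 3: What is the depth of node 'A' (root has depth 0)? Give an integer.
Answer: 1

Derivation:
Path from root to A: E -> A
Depth = number of edges = 1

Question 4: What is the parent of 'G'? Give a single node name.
Scan adjacency: G appears as child of E

Answer: E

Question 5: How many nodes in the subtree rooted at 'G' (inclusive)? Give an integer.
Subtree rooted at G contains: C, F, G
Count = 3

Answer: 3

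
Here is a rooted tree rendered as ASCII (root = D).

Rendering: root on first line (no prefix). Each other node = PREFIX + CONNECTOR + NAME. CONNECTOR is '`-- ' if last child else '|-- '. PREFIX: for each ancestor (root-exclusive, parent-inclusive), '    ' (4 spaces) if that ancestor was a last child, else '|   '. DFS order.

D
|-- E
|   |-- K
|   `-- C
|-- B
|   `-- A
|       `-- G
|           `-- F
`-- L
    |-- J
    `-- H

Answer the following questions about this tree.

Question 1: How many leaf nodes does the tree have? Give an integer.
Answer: 5

Derivation:
Leaves (nodes with no children): C, F, H, J, K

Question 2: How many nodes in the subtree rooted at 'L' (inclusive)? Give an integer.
Subtree rooted at L contains: H, J, L
Count = 3

Answer: 3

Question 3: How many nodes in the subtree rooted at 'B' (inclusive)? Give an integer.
Answer: 4

Derivation:
Subtree rooted at B contains: A, B, F, G
Count = 4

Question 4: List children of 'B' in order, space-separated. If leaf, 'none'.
Node B's children (from adjacency): A

Answer: A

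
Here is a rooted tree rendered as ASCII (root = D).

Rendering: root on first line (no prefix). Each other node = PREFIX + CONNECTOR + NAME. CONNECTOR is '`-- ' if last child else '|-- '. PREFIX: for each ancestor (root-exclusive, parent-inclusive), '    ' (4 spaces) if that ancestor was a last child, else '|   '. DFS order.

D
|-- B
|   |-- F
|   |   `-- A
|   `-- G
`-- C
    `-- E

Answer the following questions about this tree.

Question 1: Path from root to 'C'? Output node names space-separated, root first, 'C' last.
Walk down from root: D -> C

Answer: D C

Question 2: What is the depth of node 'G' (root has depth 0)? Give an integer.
Answer: 2

Derivation:
Path from root to G: D -> B -> G
Depth = number of edges = 2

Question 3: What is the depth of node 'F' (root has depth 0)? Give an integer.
Answer: 2

Derivation:
Path from root to F: D -> B -> F
Depth = number of edges = 2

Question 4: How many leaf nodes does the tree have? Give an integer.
Answer: 3

Derivation:
Leaves (nodes with no children): A, E, G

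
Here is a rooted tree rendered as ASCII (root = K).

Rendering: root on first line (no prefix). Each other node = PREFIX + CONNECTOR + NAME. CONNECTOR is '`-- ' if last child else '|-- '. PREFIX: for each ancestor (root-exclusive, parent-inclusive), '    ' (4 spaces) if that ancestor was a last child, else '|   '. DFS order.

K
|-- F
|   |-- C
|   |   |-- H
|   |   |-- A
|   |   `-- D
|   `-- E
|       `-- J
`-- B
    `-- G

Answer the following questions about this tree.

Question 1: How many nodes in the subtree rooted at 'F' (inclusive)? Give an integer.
Subtree rooted at F contains: A, C, D, E, F, H, J
Count = 7

Answer: 7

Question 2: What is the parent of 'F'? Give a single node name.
Answer: K

Derivation:
Scan adjacency: F appears as child of K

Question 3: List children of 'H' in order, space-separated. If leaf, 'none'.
Answer: none

Derivation:
Node H's children (from adjacency): (leaf)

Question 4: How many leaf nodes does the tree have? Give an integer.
Leaves (nodes with no children): A, D, G, H, J

Answer: 5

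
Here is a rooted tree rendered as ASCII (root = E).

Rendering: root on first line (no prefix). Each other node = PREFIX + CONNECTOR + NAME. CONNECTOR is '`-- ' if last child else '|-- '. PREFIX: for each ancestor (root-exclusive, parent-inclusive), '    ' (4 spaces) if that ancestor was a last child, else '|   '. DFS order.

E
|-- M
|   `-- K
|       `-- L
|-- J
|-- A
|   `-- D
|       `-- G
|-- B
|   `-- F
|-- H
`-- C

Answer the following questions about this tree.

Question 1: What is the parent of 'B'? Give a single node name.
Scan adjacency: B appears as child of E

Answer: E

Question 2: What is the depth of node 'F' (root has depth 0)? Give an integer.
Answer: 2

Derivation:
Path from root to F: E -> B -> F
Depth = number of edges = 2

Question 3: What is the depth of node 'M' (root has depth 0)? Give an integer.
Path from root to M: E -> M
Depth = number of edges = 1

Answer: 1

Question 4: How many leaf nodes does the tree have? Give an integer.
Answer: 6

Derivation:
Leaves (nodes with no children): C, F, G, H, J, L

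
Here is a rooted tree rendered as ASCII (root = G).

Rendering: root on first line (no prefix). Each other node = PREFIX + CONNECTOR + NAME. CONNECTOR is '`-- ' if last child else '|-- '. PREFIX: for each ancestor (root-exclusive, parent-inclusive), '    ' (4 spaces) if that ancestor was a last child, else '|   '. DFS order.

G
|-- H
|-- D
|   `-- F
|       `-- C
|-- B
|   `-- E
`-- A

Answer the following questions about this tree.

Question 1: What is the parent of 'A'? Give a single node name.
Answer: G

Derivation:
Scan adjacency: A appears as child of G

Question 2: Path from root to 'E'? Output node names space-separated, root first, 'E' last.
Answer: G B E

Derivation:
Walk down from root: G -> B -> E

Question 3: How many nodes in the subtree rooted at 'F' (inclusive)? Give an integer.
Answer: 2

Derivation:
Subtree rooted at F contains: C, F
Count = 2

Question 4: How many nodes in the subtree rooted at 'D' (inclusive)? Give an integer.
Subtree rooted at D contains: C, D, F
Count = 3

Answer: 3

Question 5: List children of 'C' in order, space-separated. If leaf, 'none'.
Answer: none

Derivation:
Node C's children (from adjacency): (leaf)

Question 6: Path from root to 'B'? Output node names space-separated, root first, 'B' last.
Walk down from root: G -> B

Answer: G B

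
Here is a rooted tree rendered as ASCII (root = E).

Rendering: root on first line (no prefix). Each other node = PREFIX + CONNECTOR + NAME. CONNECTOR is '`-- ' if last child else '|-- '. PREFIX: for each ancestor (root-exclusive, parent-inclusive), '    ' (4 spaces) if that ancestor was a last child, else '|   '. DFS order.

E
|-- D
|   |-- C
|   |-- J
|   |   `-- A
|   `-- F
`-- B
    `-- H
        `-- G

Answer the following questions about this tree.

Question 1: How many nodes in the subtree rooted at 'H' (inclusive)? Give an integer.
Subtree rooted at H contains: G, H
Count = 2

Answer: 2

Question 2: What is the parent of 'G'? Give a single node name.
Scan adjacency: G appears as child of H

Answer: H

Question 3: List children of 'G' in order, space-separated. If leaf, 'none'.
Node G's children (from adjacency): (leaf)

Answer: none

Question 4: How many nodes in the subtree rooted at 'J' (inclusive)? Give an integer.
Subtree rooted at J contains: A, J
Count = 2

Answer: 2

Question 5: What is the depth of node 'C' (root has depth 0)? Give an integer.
Path from root to C: E -> D -> C
Depth = number of edges = 2

Answer: 2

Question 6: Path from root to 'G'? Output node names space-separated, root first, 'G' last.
Walk down from root: E -> B -> H -> G

Answer: E B H G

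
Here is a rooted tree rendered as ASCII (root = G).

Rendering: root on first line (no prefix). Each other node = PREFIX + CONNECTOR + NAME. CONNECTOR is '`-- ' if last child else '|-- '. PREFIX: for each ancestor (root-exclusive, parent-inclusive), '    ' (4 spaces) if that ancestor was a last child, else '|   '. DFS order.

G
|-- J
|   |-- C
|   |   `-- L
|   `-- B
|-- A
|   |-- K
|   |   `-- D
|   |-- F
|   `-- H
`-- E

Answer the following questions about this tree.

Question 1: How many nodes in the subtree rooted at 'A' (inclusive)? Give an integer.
Answer: 5

Derivation:
Subtree rooted at A contains: A, D, F, H, K
Count = 5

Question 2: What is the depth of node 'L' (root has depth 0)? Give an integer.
Answer: 3

Derivation:
Path from root to L: G -> J -> C -> L
Depth = number of edges = 3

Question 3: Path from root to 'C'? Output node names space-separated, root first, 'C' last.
Answer: G J C

Derivation:
Walk down from root: G -> J -> C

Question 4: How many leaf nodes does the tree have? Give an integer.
Answer: 6

Derivation:
Leaves (nodes with no children): B, D, E, F, H, L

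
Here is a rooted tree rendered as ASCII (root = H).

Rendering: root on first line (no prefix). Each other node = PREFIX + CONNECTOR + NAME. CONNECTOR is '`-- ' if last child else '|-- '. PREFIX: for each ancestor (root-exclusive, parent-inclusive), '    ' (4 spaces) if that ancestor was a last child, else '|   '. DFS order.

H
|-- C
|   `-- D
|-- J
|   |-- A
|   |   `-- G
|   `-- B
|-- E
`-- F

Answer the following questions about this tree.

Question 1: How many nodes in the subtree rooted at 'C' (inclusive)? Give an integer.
Answer: 2

Derivation:
Subtree rooted at C contains: C, D
Count = 2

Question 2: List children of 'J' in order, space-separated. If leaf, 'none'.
Answer: A B

Derivation:
Node J's children (from adjacency): A, B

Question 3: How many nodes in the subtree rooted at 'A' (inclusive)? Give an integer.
Answer: 2

Derivation:
Subtree rooted at A contains: A, G
Count = 2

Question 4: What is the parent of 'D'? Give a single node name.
Scan adjacency: D appears as child of C

Answer: C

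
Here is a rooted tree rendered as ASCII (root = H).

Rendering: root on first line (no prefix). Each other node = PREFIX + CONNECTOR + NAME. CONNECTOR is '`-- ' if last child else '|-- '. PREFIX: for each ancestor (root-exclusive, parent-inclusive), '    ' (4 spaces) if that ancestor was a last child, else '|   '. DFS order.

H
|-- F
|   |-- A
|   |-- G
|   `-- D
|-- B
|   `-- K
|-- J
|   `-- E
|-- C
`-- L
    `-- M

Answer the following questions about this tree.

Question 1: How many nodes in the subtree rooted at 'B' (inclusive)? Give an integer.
Subtree rooted at B contains: B, K
Count = 2

Answer: 2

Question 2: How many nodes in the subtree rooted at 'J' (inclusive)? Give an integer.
Answer: 2

Derivation:
Subtree rooted at J contains: E, J
Count = 2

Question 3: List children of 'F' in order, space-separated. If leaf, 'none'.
Answer: A G D

Derivation:
Node F's children (from adjacency): A, G, D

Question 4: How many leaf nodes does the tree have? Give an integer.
Leaves (nodes with no children): A, C, D, E, G, K, M

Answer: 7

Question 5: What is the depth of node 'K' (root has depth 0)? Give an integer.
Path from root to K: H -> B -> K
Depth = number of edges = 2

Answer: 2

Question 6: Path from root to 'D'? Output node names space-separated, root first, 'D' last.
Answer: H F D

Derivation:
Walk down from root: H -> F -> D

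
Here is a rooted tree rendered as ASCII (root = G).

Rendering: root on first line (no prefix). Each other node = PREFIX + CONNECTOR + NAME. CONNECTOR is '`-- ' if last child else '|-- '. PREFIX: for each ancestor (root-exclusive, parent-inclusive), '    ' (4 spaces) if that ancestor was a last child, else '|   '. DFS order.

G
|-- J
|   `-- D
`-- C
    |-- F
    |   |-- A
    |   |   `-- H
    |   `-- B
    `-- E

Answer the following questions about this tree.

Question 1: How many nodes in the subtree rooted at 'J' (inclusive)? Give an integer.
Answer: 2

Derivation:
Subtree rooted at J contains: D, J
Count = 2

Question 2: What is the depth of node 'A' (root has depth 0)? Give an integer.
Answer: 3

Derivation:
Path from root to A: G -> C -> F -> A
Depth = number of edges = 3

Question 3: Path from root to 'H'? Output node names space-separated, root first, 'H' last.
Answer: G C F A H

Derivation:
Walk down from root: G -> C -> F -> A -> H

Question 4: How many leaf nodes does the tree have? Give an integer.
Answer: 4

Derivation:
Leaves (nodes with no children): B, D, E, H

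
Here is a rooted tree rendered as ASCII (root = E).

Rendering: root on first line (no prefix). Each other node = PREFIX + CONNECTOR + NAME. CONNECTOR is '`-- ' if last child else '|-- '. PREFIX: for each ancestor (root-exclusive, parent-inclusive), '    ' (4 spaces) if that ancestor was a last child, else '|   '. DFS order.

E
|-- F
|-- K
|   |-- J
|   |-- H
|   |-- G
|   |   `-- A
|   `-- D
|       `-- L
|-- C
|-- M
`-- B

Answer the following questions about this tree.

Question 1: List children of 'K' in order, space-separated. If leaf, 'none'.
Node K's children (from adjacency): J, H, G, D

Answer: J H G D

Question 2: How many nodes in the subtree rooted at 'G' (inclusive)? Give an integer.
Subtree rooted at G contains: A, G
Count = 2

Answer: 2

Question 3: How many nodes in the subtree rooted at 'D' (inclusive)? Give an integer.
Answer: 2

Derivation:
Subtree rooted at D contains: D, L
Count = 2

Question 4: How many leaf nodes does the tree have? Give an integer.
Answer: 8

Derivation:
Leaves (nodes with no children): A, B, C, F, H, J, L, M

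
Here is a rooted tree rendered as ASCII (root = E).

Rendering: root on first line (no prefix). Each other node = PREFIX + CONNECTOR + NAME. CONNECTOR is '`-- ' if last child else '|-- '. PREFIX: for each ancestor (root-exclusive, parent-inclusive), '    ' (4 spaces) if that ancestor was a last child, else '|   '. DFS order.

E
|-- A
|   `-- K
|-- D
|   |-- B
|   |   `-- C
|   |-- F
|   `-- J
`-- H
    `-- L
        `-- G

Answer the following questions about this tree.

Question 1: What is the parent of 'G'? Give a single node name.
Scan adjacency: G appears as child of L

Answer: L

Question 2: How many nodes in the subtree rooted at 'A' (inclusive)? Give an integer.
Answer: 2

Derivation:
Subtree rooted at A contains: A, K
Count = 2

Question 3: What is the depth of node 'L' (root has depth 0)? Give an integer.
Path from root to L: E -> H -> L
Depth = number of edges = 2

Answer: 2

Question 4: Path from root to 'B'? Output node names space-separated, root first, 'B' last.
Walk down from root: E -> D -> B

Answer: E D B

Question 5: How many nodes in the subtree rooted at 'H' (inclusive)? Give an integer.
Answer: 3

Derivation:
Subtree rooted at H contains: G, H, L
Count = 3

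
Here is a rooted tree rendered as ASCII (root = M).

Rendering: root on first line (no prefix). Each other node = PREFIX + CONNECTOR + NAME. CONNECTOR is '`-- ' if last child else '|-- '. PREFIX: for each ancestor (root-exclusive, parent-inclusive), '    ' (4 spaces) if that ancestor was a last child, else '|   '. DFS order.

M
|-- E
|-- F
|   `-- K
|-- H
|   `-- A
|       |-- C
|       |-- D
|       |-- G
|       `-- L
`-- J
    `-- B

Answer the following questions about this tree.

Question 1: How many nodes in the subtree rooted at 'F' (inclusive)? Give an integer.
Answer: 2

Derivation:
Subtree rooted at F contains: F, K
Count = 2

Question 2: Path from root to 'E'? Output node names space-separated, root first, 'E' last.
Answer: M E

Derivation:
Walk down from root: M -> E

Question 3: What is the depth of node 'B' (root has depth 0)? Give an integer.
Path from root to B: M -> J -> B
Depth = number of edges = 2

Answer: 2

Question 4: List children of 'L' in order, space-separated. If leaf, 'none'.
Node L's children (from adjacency): (leaf)

Answer: none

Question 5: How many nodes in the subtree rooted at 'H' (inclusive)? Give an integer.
Subtree rooted at H contains: A, C, D, G, H, L
Count = 6

Answer: 6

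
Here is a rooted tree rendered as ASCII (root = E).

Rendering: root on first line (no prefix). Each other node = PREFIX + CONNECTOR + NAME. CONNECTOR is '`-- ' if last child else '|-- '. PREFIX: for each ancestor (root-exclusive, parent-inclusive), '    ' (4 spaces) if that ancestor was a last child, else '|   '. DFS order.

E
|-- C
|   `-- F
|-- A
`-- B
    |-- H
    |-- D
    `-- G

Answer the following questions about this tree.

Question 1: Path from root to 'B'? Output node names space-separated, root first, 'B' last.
Walk down from root: E -> B

Answer: E B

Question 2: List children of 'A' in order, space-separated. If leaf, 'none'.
Node A's children (from adjacency): (leaf)

Answer: none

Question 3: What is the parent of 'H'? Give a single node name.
Scan adjacency: H appears as child of B

Answer: B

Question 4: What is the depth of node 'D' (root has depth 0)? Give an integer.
Answer: 2

Derivation:
Path from root to D: E -> B -> D
Depth = number of edges = 2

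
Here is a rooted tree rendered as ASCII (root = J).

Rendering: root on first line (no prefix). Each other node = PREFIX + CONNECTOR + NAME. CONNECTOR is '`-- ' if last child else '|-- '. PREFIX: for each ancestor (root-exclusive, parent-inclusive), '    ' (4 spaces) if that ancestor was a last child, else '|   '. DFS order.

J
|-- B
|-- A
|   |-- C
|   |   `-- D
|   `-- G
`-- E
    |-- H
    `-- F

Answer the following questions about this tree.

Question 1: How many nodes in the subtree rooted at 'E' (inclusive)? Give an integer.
Answer: 3

Derivation:
Subtree rooted at E contains: E, F, H
Count = 3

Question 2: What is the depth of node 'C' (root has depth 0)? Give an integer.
Answer: 2

Derivation:
Path from root to C: J -> A -> C
Depth = number of edges = 2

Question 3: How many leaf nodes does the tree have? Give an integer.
Leaves (nodes with no children): B, D, F, G, H

Answer: 5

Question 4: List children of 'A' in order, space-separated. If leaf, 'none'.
Answer: C G

Derivation:
Node A's children (from adjacency): C, G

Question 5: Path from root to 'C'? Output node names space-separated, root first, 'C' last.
Walk down from root: J -> A -> C

Answer: J A C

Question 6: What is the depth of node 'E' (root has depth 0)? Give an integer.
Path from root to E: J -> E
Depth = number of edges = 1

Answer: 1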